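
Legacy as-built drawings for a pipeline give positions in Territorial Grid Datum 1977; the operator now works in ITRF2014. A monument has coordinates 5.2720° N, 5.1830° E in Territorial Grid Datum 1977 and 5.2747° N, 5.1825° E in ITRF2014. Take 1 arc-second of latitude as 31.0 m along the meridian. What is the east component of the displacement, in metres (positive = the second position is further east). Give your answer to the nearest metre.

ΔE = -56 m

Δφ = 5.2747° − 5.2720° = +0.0027°; Δλ = 5.1825° − 5.1830° = -0.0005°.
1° of latitude = 3600 × 31.00 = 111600 m.
ΔN = Δφ × 111600 = 301.3 m; ΔE = Δλ × 111600 × cos(5.2720°) = -0.0005 × 111600 × 0.995770 = -55.6 m.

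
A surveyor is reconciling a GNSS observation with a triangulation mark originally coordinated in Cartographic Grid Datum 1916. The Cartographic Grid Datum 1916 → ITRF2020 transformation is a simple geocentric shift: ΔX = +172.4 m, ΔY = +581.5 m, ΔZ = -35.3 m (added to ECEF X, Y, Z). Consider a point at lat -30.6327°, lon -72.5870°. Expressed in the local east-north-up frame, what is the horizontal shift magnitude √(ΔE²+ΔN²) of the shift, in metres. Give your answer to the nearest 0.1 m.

443.7 m

At φ = -30.6327°, λ = -72.5870°: sin φ = -0.509533, cos φ = 0.860451, sin λ = -0.954172, cos λ = 0.299257.
ΔE = −sin λ·ΔX + cos λ·ΔY = −(-0.954172)·(172.4) + (0.299257)·(581.5) = 338.52 m.
ΔN = −sin φ cos λ·ΔX − sin φ sin λ·ΔY + cos φ·ΔZ = −(-0.509533)(0.299257)(172.4) − (-0.509533)(-0.954172)(581.5) + (0.860451)(-35.3) = -286.80 m.
Horizontal magnitude = √(ΔE² + ΔN²) = √(338.52² + (-286.80)²) = 443.68 m.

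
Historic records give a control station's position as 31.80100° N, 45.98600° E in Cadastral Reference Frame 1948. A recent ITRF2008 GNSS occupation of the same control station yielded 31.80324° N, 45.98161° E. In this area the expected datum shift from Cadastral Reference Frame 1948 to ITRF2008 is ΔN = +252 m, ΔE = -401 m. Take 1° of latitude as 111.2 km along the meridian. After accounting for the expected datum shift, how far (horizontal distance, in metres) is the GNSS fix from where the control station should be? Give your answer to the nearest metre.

14 m

Observed coordinate differences: Δφ = +0.00224°, Δλ = -0.00439°.
Converting to metres (1° lat = 111200 m, cos φ = 0.849883): observed ΔN = 249.1 m, observed ΔE = -414.9 m.
Subtracting the expected shift leaves a residual of 249.1 − (252) = -2.9 m north and -414.9 − (-401) = -13.9 m east.
Residual distance = √((-2.9)² + (-13.9)²) = 14.2 m.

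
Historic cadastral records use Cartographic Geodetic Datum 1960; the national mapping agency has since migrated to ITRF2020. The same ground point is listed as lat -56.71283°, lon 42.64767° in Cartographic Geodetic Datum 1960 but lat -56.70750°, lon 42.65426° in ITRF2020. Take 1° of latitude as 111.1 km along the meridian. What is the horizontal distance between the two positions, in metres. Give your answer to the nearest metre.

Δφ = -56.70750° − -56.71283° = +0.00533°; Δλ = 42.65426° − 42.64767° = +0.00659°.
ΔN = Δφ × 111100 = 592.2 m; ΔE = Δλ × 111100 × cos(-56.71283°) = +0.00659 × 111100 × 0.548836 = 401.8 m.
Distance = √(ΔE² + ΔN²) = √(401.8² + 592.2²) = 715.6 m.

716 m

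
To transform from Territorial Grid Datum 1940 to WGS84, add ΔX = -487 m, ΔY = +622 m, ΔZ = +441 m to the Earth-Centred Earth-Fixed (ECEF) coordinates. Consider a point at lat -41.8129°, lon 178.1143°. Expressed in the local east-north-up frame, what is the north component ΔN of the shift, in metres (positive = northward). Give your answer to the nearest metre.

The local north axis is (−sin φ cos λ, −sin φ sin λ, cos φ), giving ΔN = 324.507 + 13.646 + 328.689 = 666.84 m.

ΔN = 667 m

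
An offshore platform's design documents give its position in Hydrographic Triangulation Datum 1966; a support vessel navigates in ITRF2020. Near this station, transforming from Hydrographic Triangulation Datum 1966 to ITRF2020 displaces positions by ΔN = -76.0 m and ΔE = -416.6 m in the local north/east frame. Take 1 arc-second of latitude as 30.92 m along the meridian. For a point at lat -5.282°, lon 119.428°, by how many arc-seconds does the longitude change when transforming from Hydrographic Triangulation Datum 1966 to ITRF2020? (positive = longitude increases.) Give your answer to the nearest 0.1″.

Δλ = -13.5″

At latitude -5.282°, cos φ = 0.995754.
1″ of longitude at this latitude = 30.92 × cos φ = 30.7887 m, so Δλ = -416.6 / 30.7887 = -13.531″.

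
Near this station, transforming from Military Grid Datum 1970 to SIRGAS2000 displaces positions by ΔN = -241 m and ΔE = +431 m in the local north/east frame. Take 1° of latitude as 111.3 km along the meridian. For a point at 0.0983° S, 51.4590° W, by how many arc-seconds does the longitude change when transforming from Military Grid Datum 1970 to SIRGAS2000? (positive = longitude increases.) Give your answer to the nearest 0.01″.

At latitude -0.0983°, cos φ = 0.999999.
1° of longitude at this latitude = 111.3 × cos φ = 111.30 km, so Δλ = 431.0 / 111299.8 = 0.0038724° = 13.941″.

Δλ = 13.94″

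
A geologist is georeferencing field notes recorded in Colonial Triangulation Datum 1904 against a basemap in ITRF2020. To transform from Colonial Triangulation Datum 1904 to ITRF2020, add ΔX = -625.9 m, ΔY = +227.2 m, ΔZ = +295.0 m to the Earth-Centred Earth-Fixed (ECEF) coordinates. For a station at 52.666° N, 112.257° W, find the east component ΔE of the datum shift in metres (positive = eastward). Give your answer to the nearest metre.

ΔE = -665 m

At φ = 52.666°, λ = -112.257°: sin φ = 0.795114, cos φ = 0.606460, sin λ = -0.925494, cos λ = -0.378762.
ΔE = −sin λ·ΔX + cos λ·ΔY = −(-0.925494)·(-625.9) + (-0.378762)·(227.2) = -665.32 m.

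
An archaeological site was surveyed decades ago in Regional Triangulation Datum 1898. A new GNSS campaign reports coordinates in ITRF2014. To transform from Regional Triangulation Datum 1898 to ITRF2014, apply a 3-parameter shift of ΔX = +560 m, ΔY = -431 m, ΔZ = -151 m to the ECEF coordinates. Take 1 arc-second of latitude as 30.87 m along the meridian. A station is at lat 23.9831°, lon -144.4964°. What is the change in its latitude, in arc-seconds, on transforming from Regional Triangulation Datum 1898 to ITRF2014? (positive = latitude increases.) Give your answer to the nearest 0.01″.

sin φ = 0.406467, cos φ = 0.913665, sin λ = -0.580754, cos λ = -0.814079.
North component: ΔN = −sin φ cos λ·ΔX − sin φ sin λ·ΔY + cos φ·ΔZ = −(0.406467)(-0.814079)(560) − (0.406467)(-0.580754)(-431) + (0.913665)(-151) = -54.40 m.
1° of latitude spans 3600 × 30.87 = 111132 m, so Δφ = -54.40 / 111132 × 3600 = -1.762″.

Δφ = -1.76″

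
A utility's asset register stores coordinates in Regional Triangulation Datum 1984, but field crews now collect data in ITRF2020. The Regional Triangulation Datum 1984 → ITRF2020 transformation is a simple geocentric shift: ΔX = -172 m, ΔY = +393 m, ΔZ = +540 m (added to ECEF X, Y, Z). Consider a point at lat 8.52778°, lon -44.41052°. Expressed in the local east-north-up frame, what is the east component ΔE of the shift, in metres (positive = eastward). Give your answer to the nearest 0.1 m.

ΔE = 160.4 m

At φ = 8.52778°, λ = -44.41052°: sin φ = 0.148289, cos φ = 0.988944, sin λ = -0.699795, cos λ = 0.714344.
ΔE = −sin λ·ΔX + cos λ·ΔY = −(-0.699795)·(-172) + (0.714344)·(393) = 160.37 m.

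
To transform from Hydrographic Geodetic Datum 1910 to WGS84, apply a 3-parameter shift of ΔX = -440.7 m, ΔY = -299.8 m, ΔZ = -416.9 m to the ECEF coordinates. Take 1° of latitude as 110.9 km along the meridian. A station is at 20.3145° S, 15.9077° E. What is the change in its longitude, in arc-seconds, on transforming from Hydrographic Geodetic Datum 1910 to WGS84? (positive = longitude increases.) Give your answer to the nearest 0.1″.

Δλ = -5.8″

sin φ = -0.347173, cos φ = 0.937801, sin λ = 0.274088, cos λ = 0.961704.
East component: ΔE = −sin λ·ΔX + cos λ·ΔY = −(0.274088)(-440.7) + (0.961704)(-299.8) = -167.53 m.
1° of latitude spans 110900 m; at latitude φ, 1° of longitude spans that × cos φ = 104002.1 m, so Δλ = -167.53 / 104002.1 × 3600 = -5.799″.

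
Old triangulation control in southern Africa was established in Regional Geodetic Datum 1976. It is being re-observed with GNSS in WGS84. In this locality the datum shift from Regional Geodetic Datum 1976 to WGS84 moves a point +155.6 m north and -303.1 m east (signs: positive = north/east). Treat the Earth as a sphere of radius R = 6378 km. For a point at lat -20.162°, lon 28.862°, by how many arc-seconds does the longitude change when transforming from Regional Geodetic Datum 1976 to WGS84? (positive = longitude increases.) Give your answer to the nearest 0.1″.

Δλ = -10.4″

At latitude -20.162°, cos φ = 0.938722.
One radian of longitude at latitude φ spans R cos φ, so Δλ = ΔE / (R cos φ) = -303.1 / (6378000 × 0.938722) = -5.0625e-05 rad = -10.442″.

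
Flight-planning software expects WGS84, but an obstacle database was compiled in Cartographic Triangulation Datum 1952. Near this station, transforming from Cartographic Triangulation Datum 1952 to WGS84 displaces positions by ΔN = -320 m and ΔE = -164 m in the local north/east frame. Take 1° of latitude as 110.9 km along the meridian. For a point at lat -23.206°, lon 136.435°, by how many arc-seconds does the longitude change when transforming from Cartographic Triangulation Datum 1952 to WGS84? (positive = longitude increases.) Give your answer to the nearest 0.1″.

Δλ = -5.8″

At latitude -23.206°, cos φ = 0.919094.
1° of longitude at this latitude = 110.9 × cos φ = 101.93 km, so Δλ = -164.0 / 101927.5 = -0.0016090° = -5.792″.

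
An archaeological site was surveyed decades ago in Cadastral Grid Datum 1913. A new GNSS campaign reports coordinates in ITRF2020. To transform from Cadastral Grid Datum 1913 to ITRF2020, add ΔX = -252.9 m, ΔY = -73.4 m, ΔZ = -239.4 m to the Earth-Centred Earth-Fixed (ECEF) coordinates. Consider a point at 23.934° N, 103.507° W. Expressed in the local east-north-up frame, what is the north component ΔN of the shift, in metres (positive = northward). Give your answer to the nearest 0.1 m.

ΔN = -271.7 m

The local north axis is (−sin φ cos λ, −sin φ sin λ, cos φ), giving ΔN = -23.963 − 28.954 − 218.815 = -271.73 m.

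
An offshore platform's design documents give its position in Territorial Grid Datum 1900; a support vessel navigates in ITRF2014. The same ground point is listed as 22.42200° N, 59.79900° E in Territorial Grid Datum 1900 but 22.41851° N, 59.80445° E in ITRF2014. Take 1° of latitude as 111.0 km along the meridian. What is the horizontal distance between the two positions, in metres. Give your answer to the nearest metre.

Δφ = 22.41851° − 22.42200° = -0.00349°; Δλ = 59.80445° − 59.79900° = +0.00545°.
ΔN = Δφ × 111000 = -387.4 m; ΔE = Δλ × 111000 × cos(22.42200°) = +0.00545 × 111000 × 0.924400 = 559.2 m.
Distance = √(ΔE² + ΔN²) = √(559.2² + (-387.4)²) = 680.3 m.

680 m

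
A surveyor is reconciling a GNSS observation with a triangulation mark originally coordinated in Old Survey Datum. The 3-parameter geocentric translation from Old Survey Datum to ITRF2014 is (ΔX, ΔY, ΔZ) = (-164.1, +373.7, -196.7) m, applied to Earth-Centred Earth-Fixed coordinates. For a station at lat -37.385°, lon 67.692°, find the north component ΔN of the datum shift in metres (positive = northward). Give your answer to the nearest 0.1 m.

ΔN = 15.8 m

The local north axis is (−sin φ cos λ, −sin φ sin λ, cos φ), giving ΔN = -37.820 + 209.917 − 156.293 = 15.80 m.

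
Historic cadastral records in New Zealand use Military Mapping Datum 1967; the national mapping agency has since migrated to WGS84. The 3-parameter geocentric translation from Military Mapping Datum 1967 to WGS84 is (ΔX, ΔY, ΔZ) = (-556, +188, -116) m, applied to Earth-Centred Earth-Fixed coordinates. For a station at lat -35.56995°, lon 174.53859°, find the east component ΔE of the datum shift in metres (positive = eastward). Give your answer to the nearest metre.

ΔE = -134 m

At φ = -35.56995°, λ = 174.53859°: sin φ = -0.581696, cos φ = 0.813406, sin λ = 0.095175, cos λ = -0.995461.
ΔE = −sin λ·ΔX + cos λ·ΔY = −(0.095175)·(-556) + (-0.995461)·(188) = -134.23 m.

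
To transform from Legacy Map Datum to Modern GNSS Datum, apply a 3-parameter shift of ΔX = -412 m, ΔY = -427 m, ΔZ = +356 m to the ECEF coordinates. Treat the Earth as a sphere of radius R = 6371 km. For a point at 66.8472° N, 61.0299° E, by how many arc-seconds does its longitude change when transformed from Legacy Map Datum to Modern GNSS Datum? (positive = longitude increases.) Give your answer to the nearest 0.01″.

sin φ = 0.919460, cos φ = 0.393185, sin λ = 0.874873, cos λ = 0.484353.
East component: ΔE = −sin λ·ΔX + cos λ·ΔY = −(0.874873)(-412) + (0.484353)(-427) = 153.63 m.
1° of latitude spans πR/180 = 111195 m; at latitude φ, 1° of longitude spans that × cos φ = 43720.1 m, so Δλ = 153.63 / 43720.1 × 3600 = 12.650″.

Δλ = 12.65″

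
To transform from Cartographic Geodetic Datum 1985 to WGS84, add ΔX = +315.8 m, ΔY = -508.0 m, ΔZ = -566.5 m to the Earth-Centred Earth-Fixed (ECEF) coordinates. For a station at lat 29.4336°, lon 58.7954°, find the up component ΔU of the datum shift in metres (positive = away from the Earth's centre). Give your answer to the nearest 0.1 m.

ΔU = -514.3 m

At φ = 29.4336°, λ = 58.7954°: sin φ = 0.491415, cos φ = 0.870926, sin λ = 0.855323, cos λ = 0.518096.
ΔU = cos φ cos λ·ΔX + cos φ sin λ·ΔY + sin φ·ΔZ = (0.870926)(0.518096)(315.8) + (0.870926)(0.855323)(-508.0) + (0.491415)(-566.5) = -514.31 m.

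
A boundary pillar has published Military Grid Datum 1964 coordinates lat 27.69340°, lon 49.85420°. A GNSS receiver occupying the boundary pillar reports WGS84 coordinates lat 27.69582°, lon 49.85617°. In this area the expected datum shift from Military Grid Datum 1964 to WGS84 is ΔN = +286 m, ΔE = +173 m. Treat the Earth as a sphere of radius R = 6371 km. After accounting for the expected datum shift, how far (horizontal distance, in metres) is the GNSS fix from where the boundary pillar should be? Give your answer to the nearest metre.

Observed coordinate differences: Δφ = +0.00242°, Δλ = +0.00197°.
Converting to metres (1° lat = 111195 m, cos φ = 0.885447): observed ΔN = 269.1 m, observed ΔE = 194.0 m.
Subtracting the expected shift leaves a residual of 269.1 − (286) = -16.9 m north and 194.0 − (173) = 21.0 m east.
Residual distance = √((-16.9)² + 21.0²) = 26.9 m.

27 m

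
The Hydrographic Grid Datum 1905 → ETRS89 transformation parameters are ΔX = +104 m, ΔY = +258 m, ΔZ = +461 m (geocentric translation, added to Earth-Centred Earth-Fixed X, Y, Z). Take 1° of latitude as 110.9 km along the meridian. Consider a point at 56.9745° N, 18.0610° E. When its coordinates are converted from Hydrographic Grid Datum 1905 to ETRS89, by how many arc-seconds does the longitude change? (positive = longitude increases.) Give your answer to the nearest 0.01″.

sin φ = 0.838428, cos φ = 0.545012, sin λ = 0.310029, cos λ = 0.950727.
East component: ΔE = −sin λ·ΔX + cos λ·ΔY = −(0.310029)(104) + (0.950727)(258) = 213.04 m.
1° of latitude spans 110900 m; at latitude φ, 1° of longitude spans that × cos φ = 60441.9 m, so Δλ = 213.04 / 60441.9 × 3600 = 12.689″.

Δλ = 12.69″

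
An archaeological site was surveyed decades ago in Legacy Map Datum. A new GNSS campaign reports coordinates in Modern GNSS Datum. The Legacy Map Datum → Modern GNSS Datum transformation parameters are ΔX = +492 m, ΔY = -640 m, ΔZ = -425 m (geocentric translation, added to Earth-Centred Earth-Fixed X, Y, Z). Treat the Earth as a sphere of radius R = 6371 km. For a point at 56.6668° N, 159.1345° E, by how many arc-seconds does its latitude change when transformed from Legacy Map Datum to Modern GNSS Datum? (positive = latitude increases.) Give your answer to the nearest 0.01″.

Δφ = 11.04″

sin φ = 0.835489, cos φ = 0.549507, sin λ = 0.356175, cos λ = -0.934419.
North component: ΔN = −sin φ cos λ·ΔX − sin φ sin λ·ΔY + cos φ·ΔZ = −(0.835489)(-0.934419)(492) − (0.835489)(0.356175)(-640) + (0.549507)(-425) = 341.01 m.
1° of latitude spans πR/180 = 111195 m, so Δφ = 341.01 / 111195 × 3600 = 11.041″.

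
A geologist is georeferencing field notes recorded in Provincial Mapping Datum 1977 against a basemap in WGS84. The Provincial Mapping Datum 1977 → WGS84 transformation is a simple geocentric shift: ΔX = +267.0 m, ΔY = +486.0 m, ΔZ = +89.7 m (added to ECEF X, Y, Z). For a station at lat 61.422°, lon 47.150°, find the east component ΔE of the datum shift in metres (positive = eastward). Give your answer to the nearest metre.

The local east axis at (φ, λ) is (−sin λ, cos λ, 0), so ΔE = −sin(47.150°)·267.0 + cos(47.150°)·486.0 = 134.77 m.

ΔE = 135 m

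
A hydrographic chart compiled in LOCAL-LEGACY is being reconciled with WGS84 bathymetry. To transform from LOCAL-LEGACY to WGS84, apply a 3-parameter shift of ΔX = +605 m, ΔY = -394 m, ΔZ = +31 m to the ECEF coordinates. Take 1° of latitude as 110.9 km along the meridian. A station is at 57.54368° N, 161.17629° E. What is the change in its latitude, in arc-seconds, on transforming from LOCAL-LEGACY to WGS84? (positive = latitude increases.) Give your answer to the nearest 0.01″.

sin φ = 0.843801, cos φ = 0.536656, sin λ = 0.322657, cos λ = -0.946516.
North component: ΔN = −sin φ cos λ·ΔX − sin φ sin λ·ΔY + cos φ·ΔZ = −(0.843801)(-0.946516)(605) − (0.843801)(0.322657)(-394) + (0.536656)(31) = 607.10 m.
1° of latitude spans 110900 m, so Δφ = 607.10 / 110900 × 3600 = 19.708″.

Δφ = 19.71″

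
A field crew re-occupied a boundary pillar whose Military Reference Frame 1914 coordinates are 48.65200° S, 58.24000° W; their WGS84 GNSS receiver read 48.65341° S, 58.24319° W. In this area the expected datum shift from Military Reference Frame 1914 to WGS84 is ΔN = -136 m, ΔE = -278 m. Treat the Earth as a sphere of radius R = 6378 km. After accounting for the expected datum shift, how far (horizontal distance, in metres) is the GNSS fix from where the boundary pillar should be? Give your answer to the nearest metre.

48 m

Observed coordinate differences: Δφ = -0.00141°, Δλ = -0.00319°.
Converting to metres (1° lat = 111317 m, cos φ = 0.660631): observed ΔN = -157.0 m, observed ΔE = -234.6 m.
Subtracting the expected shift leaves a residual of -157.0 − (-136) = -21.0 m north and -234.6 − (-278) = 43.4 m east.
Residual distance = √((-21.0)² + 43.4²) = 48.2 m.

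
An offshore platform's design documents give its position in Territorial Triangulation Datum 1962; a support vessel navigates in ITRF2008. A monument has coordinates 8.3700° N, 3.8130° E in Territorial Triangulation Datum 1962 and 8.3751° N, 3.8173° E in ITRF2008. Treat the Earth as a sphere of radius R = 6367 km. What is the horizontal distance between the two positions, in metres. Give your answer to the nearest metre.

738 m

Δφ = 8.3751° − 8.3700° = +0.0051°; Δλ = 3.8173° − 3.8130° = +0.0043°.
1° along a meridian = πR/180 = 111125 m.
ΔN = Δφ × 111125 = 566.7 m; ΔE = Δλ × 111125 × cos(8.3700°) = +0.0043 × 111125 × 0.989349 = 472.7 m.
Distance = √(ΔE² + ΔN²) = √(472.7² + 566.7²) = 738.0 m.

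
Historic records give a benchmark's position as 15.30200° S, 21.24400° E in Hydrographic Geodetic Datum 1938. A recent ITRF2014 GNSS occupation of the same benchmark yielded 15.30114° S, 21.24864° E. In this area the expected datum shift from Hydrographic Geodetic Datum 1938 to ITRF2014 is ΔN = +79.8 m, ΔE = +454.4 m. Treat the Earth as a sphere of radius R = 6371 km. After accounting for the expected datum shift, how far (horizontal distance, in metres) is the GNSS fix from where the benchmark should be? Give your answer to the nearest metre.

Observed coordinate differences: Δφ = +0.00086°, Δλ = +0.00464°.
Converting to metres (1° lat = 111195 m, cos φ = 0.964548): observed ΔN = 95.6 m, observed ΔE = 497.7 m.
Subtracting the expected shift leaves a residual of 95.6 − (79.8) = 15.8 m north and 497.7 − (454.4) = 43.3 m east.
Residual distance = √(15.8² + 43.3²) = 46.1 m.

46 m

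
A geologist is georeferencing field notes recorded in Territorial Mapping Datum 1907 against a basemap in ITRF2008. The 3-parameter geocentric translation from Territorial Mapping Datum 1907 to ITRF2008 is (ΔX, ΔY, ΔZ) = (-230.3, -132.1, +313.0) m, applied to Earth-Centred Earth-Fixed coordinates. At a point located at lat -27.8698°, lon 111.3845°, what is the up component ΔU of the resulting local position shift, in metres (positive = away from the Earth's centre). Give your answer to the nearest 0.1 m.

At φ = -27.8698°, λ = 111.3845°: sin φ = -0.467464, cos φ = 0.884012, sin λ = 0.931154, cos λ = -0.364625.
ΔU = cos φ cos λ·ΔX + cos φ sin λ·ΔY + sin φ·ΔZ = (0.884012)(-0.364625)(-230.3) + (0.884012)(0.931154)(-132.1) + (-0.467464)(313.0) = -180.82 m.

ΔU = -180.8 m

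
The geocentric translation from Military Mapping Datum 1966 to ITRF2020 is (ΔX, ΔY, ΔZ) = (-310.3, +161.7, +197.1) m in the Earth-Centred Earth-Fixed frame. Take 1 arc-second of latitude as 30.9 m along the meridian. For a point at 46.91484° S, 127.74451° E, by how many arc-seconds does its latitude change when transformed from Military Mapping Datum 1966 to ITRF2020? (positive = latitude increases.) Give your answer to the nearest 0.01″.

sin φ = -0.730339, cos φ = 0.683085, sin λ = 0.790748, cos λ = -0.612142.
North component: ΔN = −sin φ cos λ·ΔX − sin φ sin λ·ΔY + cos φ·ΔZ = −(-0.730339)(-0.612142)(-310.3) − (-0.730339)(0.790748)(161.7) + (0.683085)(197.1) = 366.75 m.
1° of latitude spans 3600 × 30.90 = 111240 m, so Δφ = 366.75 / 111240 × 3600 = 11.869″.

Δφ = 11.87″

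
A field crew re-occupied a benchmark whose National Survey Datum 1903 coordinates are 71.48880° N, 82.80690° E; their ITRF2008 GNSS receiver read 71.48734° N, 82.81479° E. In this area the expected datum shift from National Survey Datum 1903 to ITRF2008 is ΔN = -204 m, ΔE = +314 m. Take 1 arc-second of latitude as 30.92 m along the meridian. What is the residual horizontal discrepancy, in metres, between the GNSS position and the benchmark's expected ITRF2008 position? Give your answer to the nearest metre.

Observed coordinate differences: Δφ = -0.00146°, Δλ = +0.00789°.
Converting to metres (1° lat = 111312 m, cos φ = 0.317490): observed ΔN = -162.5 m, observed ΔE = 278.8 m.
Subtracting the expected shift leaves a residual of -162.5 − (-204) = 41.5 m north and 278.8 − (314) = -35.2 m east.
Residual distance = √(41.5² + (-35.2)²) = 54.4 m.

54 m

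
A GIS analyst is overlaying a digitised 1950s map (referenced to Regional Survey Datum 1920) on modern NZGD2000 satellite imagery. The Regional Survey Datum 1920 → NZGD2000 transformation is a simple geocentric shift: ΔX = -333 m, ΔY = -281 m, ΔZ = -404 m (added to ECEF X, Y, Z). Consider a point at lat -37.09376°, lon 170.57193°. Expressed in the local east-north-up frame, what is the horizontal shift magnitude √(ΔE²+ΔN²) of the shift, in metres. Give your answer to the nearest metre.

365 m

At φ = -37.09376°, λ = 170.57193°: sin φ = -0.603121, cos φ = 0.797650, sin λ = 0.163809, cos λ = -0.986492.
ΔE = −sin λ·ΔX + cos λ·ΔY = −(0.163809)·(-333) + (-0.986492)·(-281) = 331.75 m.
ΔN = −sin φ cos λ·ΔX − sin φ sin λ·ΔY + cos φ·ΔZ = −(-0.603121)(-0.986492)(-333) − (-0.603121)(0.163809)(-281) + (0.797650)(-404) = -151.89 m.
Horizontal magnitude = √(ΔE² + ΔN²) = √(331.75² + (-151.89)²) = 364.87 m.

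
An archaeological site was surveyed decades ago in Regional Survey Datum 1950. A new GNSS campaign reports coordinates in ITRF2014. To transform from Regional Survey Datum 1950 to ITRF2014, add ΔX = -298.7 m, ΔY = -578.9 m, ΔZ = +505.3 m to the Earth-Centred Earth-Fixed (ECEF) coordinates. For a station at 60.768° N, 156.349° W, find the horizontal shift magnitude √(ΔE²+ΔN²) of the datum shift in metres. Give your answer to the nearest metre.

454 m

At φ = 60.768°, λ = -156.349°: sin φ = 0.872649, cos φ = 0.488347, sin λ = -0.401165, cos λ = -0.916006.
ΔE = −sin λ·ΔX + cos λ·ΔY = −(-0.401165)·(-298.7) + (-0.916006)·(-578.9) = 410.45 m.
ΔN = −sin φ cos λ·ΔX − sin φ sin λ·ΔY + cos φ·ΔZ = −(0.872649)(-0.916006)(-298.7) − (0.872649)(-0.401165)(-578.9) + (0.488347)(505.3) = -194.66 m.
Horizontal magnitude = √(ΔE² + ΔN²) = √(410.45² + (-194.66)²) = 454.27 m.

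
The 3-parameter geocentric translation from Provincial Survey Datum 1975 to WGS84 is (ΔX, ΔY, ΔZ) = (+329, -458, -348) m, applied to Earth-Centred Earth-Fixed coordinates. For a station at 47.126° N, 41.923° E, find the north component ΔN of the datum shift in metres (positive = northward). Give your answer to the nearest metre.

At φ = 47.126°, λ = 41.923°: sin φ = 0.732852, cos φ = 0.680388, sin λ = 0.668131, cos λ = 0.744043.
ΔN = −sin φ cos λ·ΔX − sin φ sin λ·ΔY + cos φ·ΔZ = −(0.732852)(0.744043)(329) − (0.732852)(0.668131)(-458) + (0.680388)(-348) = -191.91 m.

ΔN = -192 m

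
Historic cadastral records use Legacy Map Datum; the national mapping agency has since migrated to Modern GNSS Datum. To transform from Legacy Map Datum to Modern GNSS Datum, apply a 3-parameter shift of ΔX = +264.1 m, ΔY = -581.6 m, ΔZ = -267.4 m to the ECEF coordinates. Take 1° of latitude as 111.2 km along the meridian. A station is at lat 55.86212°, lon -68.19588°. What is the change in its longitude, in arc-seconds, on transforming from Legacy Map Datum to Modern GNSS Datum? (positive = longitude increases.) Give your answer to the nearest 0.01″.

sin φ = 0.827689, cos φ = 0.561186, sin λ = -0.928459, cos λ = 0.371435.
East component: ΔE = −sin λ·ΔX + cos λ·ΔY = −(-0.928459)(264.1) + (0.371435)(-581.6) = 29.18 m.
1° of latitude spans 111200 m; at latitude φ, 1° of longitude spans that × cos φ = 62403.9 m, so Δλ = 29.18 / 62403.9 × 3600 = 1.683″.

Δλ = 1.68″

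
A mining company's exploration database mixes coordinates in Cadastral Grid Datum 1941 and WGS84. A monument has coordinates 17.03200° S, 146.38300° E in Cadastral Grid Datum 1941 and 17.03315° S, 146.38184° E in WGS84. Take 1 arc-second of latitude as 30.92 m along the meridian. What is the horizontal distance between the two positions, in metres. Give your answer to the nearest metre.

178 m

Δφ = -17.03315° − -17.03200° = -0.00115°; Δλ = 146.38184° − 146.38300° = -0.00116°.
1° of latitude = 3600 × 30.92 = 111312 m.
ΔN = Δφ × 111312 = -128.0 m; ΔE = Δλ × 111312 × cos(-17.03200°) = -0.00116 × 111312 × 0.956141 = -123.5 m.
Distance = √(ΔE² + ΔN²) = √((-123.5)² + (-128.0)²) = 177.8 m.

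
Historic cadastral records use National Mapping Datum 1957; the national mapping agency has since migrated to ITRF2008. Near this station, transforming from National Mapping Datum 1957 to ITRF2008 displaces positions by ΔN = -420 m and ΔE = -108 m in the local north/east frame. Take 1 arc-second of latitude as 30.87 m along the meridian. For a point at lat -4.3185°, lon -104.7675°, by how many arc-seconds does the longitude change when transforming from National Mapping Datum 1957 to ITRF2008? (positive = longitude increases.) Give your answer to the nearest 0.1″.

At latitude -4.3185°, cos φ = 0.997161.
1″ of longitude at this latitude = 30.87 × cos φ = 30.7824 m, so Δλ = -108.0 / 30.7824 = -3.509″.

Δλ = -3.5″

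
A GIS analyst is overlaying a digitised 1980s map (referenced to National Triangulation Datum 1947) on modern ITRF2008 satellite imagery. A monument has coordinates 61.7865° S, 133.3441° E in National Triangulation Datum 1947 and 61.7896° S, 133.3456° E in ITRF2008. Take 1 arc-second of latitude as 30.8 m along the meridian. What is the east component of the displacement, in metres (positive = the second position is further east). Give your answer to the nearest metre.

Δφ = -61.7896° − -61.7865° = -0.0031°; Δλ = 133.3456° − 133.3441° = +0.0015°.
1° of latitude = 3600 × 30.80 = 110880 m.
ΔN = Δφ × 110880 = -343.7 m; ΔE = Δλ × 110880 × cos(-61.7865°) = +0.0015 × 110880 × 0.472758 = 78.6 m.

ΔE = 79 m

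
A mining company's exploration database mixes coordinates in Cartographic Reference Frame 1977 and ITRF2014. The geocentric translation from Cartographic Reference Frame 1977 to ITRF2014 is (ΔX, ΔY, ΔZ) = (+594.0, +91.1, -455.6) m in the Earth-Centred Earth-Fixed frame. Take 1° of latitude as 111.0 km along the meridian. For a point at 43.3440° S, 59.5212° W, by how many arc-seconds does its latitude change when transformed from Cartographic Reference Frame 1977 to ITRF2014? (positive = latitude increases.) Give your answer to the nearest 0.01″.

Δφ = -5.79″

sin φ = -0.686377, cos φ = 0.727246, sin λ = -0.861817, cos λ = 0.507220.
North component: ΔN = −sin φ cos λ·ΔX − sin φ sin λ·ΔY + cos φ·ΔZ = −(-0.686377)(0.507220)(594.0) − (-0.686377)(-0.861817)(91.1) + (0.727246)(-455.6) = -178.42 m.
1° of latitude spans 111000 m, so Δφ = -178.42 / 111000 × 3600 = -5.787″.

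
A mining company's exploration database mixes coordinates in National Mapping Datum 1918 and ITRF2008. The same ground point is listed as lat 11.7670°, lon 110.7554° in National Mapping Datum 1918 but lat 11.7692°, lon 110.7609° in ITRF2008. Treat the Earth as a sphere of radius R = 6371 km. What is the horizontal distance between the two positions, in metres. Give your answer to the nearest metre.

Δφ = 11.7692° − 11.7670° = +0.0022°; Δλ = 110.7609° − 110.7554° = +0.0055°.
1° along a meridian = πR/180 = 111195 m.
ΔN = Δφ × 111195 = 244.6 m; ΔE = Δλ × 111195 × cos(11.7670°) = +0.0055 × 111195 × 0.978985 = 598.7 m.
Distance = √(ΔE² + ΔN²) = √(598.7² + 244.6²) = 646.8 m.

647 m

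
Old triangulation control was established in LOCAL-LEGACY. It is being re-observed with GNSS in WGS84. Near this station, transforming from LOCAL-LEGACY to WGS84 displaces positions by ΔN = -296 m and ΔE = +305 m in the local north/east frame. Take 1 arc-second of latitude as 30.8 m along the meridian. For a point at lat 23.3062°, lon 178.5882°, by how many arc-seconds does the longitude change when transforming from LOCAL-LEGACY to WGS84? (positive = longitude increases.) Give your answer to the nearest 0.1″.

At latitude 23.3062°, cos φ = 0.918404.
1″ of longitude at this latitude = 30.80 × cos φ = 28.2868 m, so Δλ = 305.0 / 28.2868 = 10.782″.

Δλ = 10.8″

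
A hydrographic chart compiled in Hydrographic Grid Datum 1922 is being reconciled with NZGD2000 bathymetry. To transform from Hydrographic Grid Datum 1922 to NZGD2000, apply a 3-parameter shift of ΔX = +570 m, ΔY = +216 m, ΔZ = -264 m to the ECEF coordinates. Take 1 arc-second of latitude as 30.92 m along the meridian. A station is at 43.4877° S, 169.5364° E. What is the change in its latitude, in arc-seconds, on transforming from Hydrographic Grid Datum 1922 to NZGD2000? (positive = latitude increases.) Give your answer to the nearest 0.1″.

sin φ = -0.688199, cos φ = 0.725522, sin λ = 0.181611, cos λ = -0.983370.
North component: ΔN = −sin φ cos λ·ΔX − sin φ sin λ·ΔY + cos φ·ΔZ = −(-0.688199)(-0.983370)(570) − (-0.688199)(0.181611)(216) + (0.725522)(-264) = -550.29 m.
1° of latitude spans 3600 × 30.92 = 111312 m, so Δφ = -550.29 / 111312 × 3600 = -17.797″.

Δφ = -17.8″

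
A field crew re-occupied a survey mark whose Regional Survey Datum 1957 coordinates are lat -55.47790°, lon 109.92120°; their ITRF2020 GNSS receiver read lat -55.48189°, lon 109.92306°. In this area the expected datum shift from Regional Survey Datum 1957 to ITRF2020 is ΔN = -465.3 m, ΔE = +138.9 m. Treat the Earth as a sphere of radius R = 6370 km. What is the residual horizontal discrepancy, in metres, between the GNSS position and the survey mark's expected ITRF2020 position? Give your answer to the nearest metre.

31 m

Observed coordinate differences: Δφ = -0.00399°, Δλ = +0.00186°.
Converting to metres (1° lat = 111177 m, cos φ = 0.566724): observed ΔN = -443.6 m, observed ΔE = 117.2 m.
Subtracting the expected shift leaves a residual of -443.6 − (-465.3) = 21.7 m north and 117.2 − (138.9) = -21.7 m east.
Residual distance = √(21.7² + (-21.7)²) = 30.7 m.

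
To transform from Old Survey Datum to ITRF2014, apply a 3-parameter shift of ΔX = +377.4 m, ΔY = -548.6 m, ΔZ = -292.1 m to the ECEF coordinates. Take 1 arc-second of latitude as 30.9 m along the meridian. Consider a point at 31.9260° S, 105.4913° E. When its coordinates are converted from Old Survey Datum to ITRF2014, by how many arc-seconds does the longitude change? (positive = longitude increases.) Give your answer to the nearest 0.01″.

Δλ = -8.28″

sin φ = -0.528824, cos φ = 0.848732, sin λ = 0.963671, cos λ = -0.267092.
East component: ΔE = −sin λ·ΔX + cos λ·ΔY = −(0.963671)(377.4) + (-0.267092)(-548.6) = -217.16 m.
1° of latitude spans 3600 × 30.90 = 111240 m; at latitude φ, 1° of longitude spans that × cos φ = 94412.9 m, so Δλ = -217.16 / 94412.9 × 3600 = -8.280″.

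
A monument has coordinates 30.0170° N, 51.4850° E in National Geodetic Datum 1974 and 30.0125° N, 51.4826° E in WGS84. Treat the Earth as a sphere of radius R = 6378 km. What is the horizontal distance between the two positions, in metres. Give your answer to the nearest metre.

Δφ = 30.0125° − 30.0170° = -0.0045°; Δλ = 51.4826° − 51.4850° = -0.0024°.
1° along a meridian = πR/180 = 111317 m.
ΔN = Δφ × 111317 = -500.9 m; ΔE = Δλ × 111317 × cos(30.0170°) = -0.0024 × 111317 × 0.865877 = -231.3 m.
Distance = √(ΔE² + ΔN²) = √((-231.3)² + (-500.9)²) = 551.8 m.

552 m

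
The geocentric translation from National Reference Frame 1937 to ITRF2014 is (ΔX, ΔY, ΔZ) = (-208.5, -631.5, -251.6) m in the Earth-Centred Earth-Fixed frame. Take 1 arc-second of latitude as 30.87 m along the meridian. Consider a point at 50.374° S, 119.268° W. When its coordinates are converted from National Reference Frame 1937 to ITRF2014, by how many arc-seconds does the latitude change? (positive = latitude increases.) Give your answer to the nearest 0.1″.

Δφ = 11.1″

sin φ = -0.770224, cos φ = 0.637774, sin λ = -0.872342, cos λ = -0.488895.
North component: ΔN = −sin φ cos λ·ΔX − sin φ sin λ·ΔY + cos φ·ΔZ = −(-0.770224)(-0.488895)(-208.5) − (-0.770224)(-0.872342)(-631.5) + (0.637774)(-251.6) = 342.35 m.
1° of latitude spans 3600 × 30.87 = 111132 m, so Δφ = 342.35 / 111132 × 3600 = 11.090″.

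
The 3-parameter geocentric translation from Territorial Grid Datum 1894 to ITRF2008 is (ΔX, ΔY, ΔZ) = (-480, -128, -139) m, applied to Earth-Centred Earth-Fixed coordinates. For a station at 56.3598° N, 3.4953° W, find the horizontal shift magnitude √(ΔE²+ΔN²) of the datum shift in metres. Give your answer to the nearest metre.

At φ = 56.3598°, λ = -3.4953°: sin φ = 0.832533, cos φ = 0.553976, sin λ = -0.060967, cos λ = 0.998140.
ΔE = −sin λ·ΔX + cos λ·ΔY = −(-0.060967)·(-480) + (0.998140)·(-128) = -157.03 m.
ΔN = −sin φ cos λ·ΔX − sin φ sin λ·ΔY + cos φ·ΔZ = −(0.832533)(0.998140)(-480) − (0.832533)(-0.060967)(-128) + (0.553976)(-139) = 315.37 m.
Horizontal magnitude = √(ΔE² + ΔN²) = √((-157.03)² + 315.37²) = 352.30 m.

352 m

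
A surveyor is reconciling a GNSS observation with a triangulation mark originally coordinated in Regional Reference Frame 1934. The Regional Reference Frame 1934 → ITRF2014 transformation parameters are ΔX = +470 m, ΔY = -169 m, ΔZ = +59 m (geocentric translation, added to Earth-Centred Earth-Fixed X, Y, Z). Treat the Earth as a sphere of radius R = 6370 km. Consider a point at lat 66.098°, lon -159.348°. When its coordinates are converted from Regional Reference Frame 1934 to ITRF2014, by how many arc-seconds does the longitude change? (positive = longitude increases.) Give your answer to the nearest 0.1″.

Δλ = 25.9″

sin φ = 0.914240, cos φ = 0.405174, sin λ = -0.352691, cos λ = -0.935740.
East component: ΔE = −sin λ·ΔX + cos λ·ΔY = −(-0.352691)(470) + (-0.935740)(-169) = 323.90 m.
1° of latitude spans πR/180 = 111177 m; at latitude φ, 1° of longitude spans that × cos φ = 45046.2 m, so Δλ = 323.90 / 45046.2 × 3600 = 25.886″.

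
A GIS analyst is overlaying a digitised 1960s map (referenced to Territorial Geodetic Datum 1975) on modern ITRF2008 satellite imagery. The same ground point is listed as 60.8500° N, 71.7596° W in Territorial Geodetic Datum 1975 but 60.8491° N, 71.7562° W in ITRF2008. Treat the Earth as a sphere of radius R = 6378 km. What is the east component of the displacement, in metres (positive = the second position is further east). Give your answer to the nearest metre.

Δφ = 60.8491° − 60.8500° = -0.0009°; Δλ = -71.7562° − -71.7596° = +0.0034°.
1° along a meridian = πR/180 = 111317 m.
ΔN = Δφ × 111317 = -100.2 m; ΔE = Δλ × 111317 × cos(60.8500°) = +0.0034 × 111317 × 0.487098 = 184.4 m.

ΔE = 184 m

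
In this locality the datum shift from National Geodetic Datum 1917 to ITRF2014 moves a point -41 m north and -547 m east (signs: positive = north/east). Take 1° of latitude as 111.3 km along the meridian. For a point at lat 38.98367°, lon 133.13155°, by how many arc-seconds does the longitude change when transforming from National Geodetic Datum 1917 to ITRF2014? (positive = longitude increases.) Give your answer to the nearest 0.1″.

At latitude 38.98367°, cos φ = 0.777325.
1° of longitude at this latitude = 111.3 × cos φ = 86.52 km, so Δλ = -547.0 / 86516.3 = -0.0063225° = -22.761″.

Δλ = -22.8″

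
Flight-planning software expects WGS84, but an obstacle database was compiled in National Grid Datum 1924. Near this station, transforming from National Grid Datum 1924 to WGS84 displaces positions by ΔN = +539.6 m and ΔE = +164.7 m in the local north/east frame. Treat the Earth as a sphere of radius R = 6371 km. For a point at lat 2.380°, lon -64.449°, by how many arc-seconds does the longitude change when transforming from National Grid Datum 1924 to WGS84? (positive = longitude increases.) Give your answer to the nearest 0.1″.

At latitude 2.380°, cos φ = 0.999137.
One radian of longitude at latitude φ spans R cos φ, so Δλ = ΔE / (R cos φ) = 164.7 / (6371000 × 0.999137) = 2.5874e-05 rad = 5.337″.

Δλ = 5.3″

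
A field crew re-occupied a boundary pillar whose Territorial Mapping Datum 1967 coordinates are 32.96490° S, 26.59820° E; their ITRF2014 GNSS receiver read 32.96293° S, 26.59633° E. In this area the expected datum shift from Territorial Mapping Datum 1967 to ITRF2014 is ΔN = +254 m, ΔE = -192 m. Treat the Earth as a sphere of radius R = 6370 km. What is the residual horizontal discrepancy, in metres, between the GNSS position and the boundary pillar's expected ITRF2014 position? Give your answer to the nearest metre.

39 m

Observed coordinate differences: Δφ = +0.00197°, Δλ = -0.00187°.
Converting to metres (1° lat = 111177 m, cos φ = 0.839004): observed ΔN = 219.0 m, observed ΔE = -174.4 m.
Subtracting the expected shift leaves a residual of 219.0 − (254) = -35.0 m north and -174.4 − (-192) = 17.6 m east.
Residual distance = √((-35.0)² + 17.6²) = 39.1 m.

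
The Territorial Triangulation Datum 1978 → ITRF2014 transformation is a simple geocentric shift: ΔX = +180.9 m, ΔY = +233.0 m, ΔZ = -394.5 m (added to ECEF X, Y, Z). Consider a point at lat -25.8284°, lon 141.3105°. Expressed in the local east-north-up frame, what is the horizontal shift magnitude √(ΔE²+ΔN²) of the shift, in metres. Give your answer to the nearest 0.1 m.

The local east axis at (φ, λ) is (−sin λ, cos λ, 0), so ΔE = −sin(141.3105°)·180.9 + cos(141.3105°)·233.0 = -294.95 m.
The local north axis is (−sin φ cos λ, −sin φ sin λ, cos φ), giving ΔN = -61.518 + 63.456 − 355.091 = -353.15 m.
Horizontal magnitude = √(ΔE² + ΔN²) = √((-294.95)² + (-353.15)²) = 460.12 m.

460.1 m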